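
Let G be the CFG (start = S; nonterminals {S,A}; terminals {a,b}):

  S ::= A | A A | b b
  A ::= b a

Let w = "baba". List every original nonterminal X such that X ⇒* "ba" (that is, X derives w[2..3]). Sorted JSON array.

CNF form of G:
  S -> A A | T0 T0 | T0 T1
  A -> T0 T1
  T0 -> b
  T1 -> a

CYK fill, restricted to cells inside w[2..3]:
  cell(2,2) b: {T0}  orig:{}
  cell(3,3) a: {T1}  orig:{}
  cell(2,3) ba: {A,S}

Original NTs in T[2,3] deriving "ba": ["A", "S"]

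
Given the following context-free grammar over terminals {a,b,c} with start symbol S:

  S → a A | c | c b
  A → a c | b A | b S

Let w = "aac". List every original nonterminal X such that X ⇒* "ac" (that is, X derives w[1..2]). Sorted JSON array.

CNF form of G:
  S -> T0 A | T1 T2 | c
  A -> T0 T1 | T2 A | T2 S
  T0 -> a
  T1 -> c
  T2 -> b

Fill CYK table bottom-up — only the sub-triangle for w[1..2]:
  [1..1]={T0}  "a"  orig:{}
  [2..2]={S,T1}  "c"  orig:{S}
  [1..2]={A}  "ac"

Original NTs in T[1,2] deriving "ac": ["A"]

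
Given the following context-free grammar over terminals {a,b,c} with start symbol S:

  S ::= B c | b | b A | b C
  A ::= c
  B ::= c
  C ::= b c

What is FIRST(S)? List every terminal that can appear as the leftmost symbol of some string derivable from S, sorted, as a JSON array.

FIRST sets, iterate to fixpoint:
iter 1:
  A via A→c: +{c}
  B via B→c: +{c}
  C via C→b c: +{b}
  S via S→B c: +{c}
  S via S→b: +{b}
  S: {b,c}  A: {c}  B: {c}  C: {b}
iter 2: (no change)
  S: {b,c}  A: {c}  B: {c}  C: {b}

FIRST(S) = ["b", "c"]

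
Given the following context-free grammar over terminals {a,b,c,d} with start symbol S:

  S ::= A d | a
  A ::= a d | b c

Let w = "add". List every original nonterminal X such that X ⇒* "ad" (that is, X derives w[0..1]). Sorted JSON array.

Convert to CNF:
  S -> A T1 | a
  A -> T0 T1 | T2 T3
  T0 -> a
  T1 -> d
  T2 -> b
  T3 -> c

CYK table (by increasing span) — only the sub-triangle for w[0..1]:
  T[0,0] 'a' = {S,T0}  orig:{S}
  T[1,1] 'd' = {T1}  orig:{}
  T[0,1] 'ad' = {A}

Original NTs in T[0,1] deriving "ad": ["A"]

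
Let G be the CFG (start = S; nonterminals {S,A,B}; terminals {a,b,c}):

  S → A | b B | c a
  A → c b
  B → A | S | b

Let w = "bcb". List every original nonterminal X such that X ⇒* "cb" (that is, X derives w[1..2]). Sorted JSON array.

CNF form of G:
  S -> T0 T1 | T0 T2 | T1 B
  A -> T0 T1
  B -> T0 T1 | T0 T2 | T1 B | b
  T0 -> c
  T1 -> b
  T2 -> a

CYK table (by increasing span) — only the sub-triangle for w[1..2]:
  T[1,1] 'c' = {T0}  orig:{}
  T[2,2] 'b' = {B,T1}  orig:{B}
  T[1,2] 'cb' = {A,B,S}

Original NTs in T[1,2] deriving "cb": ["A", "B", "S"]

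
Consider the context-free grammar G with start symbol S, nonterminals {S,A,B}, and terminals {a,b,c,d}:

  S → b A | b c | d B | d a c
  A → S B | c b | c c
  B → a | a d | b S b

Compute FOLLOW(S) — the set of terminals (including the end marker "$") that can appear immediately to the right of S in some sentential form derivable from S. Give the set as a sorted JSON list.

Compute FIRST by fixpoint:
iter 1:
  A via A→c b: +{c}
  B via B→a: +{a}
  B via B→b S b: +{b}
  S via S→b A: +{b}
  S via S→d B: +{d}
  S: {b,d}  A: {c}  B: {a,b}
iter 2:
  A via A→S B: +{b,d}
  S: {b,d}  A: {b,c,d}  B: {a,b}
iter 3: (no change)
  S: {b,d}  A: {b,c,d}  B: {a,b}

Compute FOLLOW by fixpoint:
seed FOLLOW(S) with $
iter 1:
  A→S B: FOLLOW(S) ⊇ FIRST(B) = {a,b}; new: +{a,b}
  S→b A: FOLLOW(A) ⊇ FOLLOW(S) ⊇ {$,a,b}; new: +{$,a,b}
  S→d B: FOLLOW(B) ⊇ FOLLOW(S) ⊇ {$,a,b}; new: +{$,a,b}
  FOLLOW(S)={$,a,b}  FOLLOW(A)={$,a,b}  FOLLOW(B)={$,a,b}
iter 2: (no change)
  FOLLOW(S)={$,a,b}  FOLLOW(A)={$,a,b}  FOLLOW(B)={$,a,b}

FOLLOW(S) = ["$", "a", "b"]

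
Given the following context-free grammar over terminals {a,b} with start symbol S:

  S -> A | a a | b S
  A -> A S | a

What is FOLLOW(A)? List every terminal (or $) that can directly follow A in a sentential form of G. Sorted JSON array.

Compute FIRST by fixpoint:
pass 1:
  A via A→a: +{a}
  S via S→A: +{a}
  S via S→b S: +{b}
  S: {a,b}  A: {a}
pass 2: (stable)
  S: {a,b}  A: {a}

FOLLOW iteration:
seed FOLLOW(S) with $
[1]
  A→A S: FOLLOW(A) ⊇ FIRST(S) = {a,b}; new: +{a,b}
  A→A S: FOLLOW(S) ⊇ FOLLOW(A) ⊇ {a,b}; new: +{a,b}
  S→A: FOLLOW(A) ⊇ FOLLOW(S) ⊇ {$,a,b}; new: +{$}
  S: {$,a,b}  A: {$,a,b}
[2] (stable)
  S: {$,a,b}  A: {$,a,b}

FOLLOW(A) = ["$", "a", "b"]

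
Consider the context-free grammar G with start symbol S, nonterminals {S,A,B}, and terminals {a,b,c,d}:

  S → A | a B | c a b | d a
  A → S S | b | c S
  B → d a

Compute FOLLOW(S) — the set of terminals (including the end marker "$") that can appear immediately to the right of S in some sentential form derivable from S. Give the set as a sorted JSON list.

FIRST sets, iterate to fixpoint:
round 1:
  A via A→b: +{b}
  A via A→c S: +{c}
  B via B→d a: +{d}
  S via S→A: +{b,c}
  S via S→a B: +{a}
  S via S→d a: +{d}
  FIRST(S)={a,b,c,d}  FIRST(A)={b,c}  FIRST(B)={d}
round 2:
  A via A→S S: +{a,d}
  FIRST(S)={a,b,c,d}  FIRST(A)={a,b,c,d}  FIRST(B)={d}
round 3: (stable)
  FIRST(S)={a,b,c,d}  FIRST(A)={a,b,c,d}  FIRST(B)={d}

FOLLOW iteration:
FOLLOW(S) := {$}
iter 1:
  A→S S: FOLLOW(S) ⊇ FIRST(S) = {a,b,c,d}; new: +{a,b,c,d}
  S→A: FOLLOW(A) ⊇ FOLLOW(S) ⊇ {$,a,b,c,d}; new: +{$,a,b,c,d}
  S→a B: FOLLOW(B) ⊇ FOLLOW(S) ⊇ {$,a,b,c,d}; new: +{$,a,b,c,d}
  FOLLOW[S]={$,a,b,c,d}  FOLLOW[A]={$,a,b,c,d}  FOLLOW[B]={$,a,b,c,d}
iter 2: done
  FOLLOW[S]={$,a,b,c,d}  FOLLOW[A]={$,a,b,c,d}  FOLLOW[B]={$,a,b,c,d}

FOLLOW(S) = ["$", "a", "b", "c", "d"]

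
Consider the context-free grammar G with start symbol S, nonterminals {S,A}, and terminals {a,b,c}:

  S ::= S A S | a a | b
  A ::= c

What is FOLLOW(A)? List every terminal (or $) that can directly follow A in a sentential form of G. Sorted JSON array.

Compute FIRST by fixpoint:
round 1:
  A via A→c: +{c}
  S via S→a a: +{a}
  S via S→b: +{b}
  FIRST[S]={a,b}  FIRST[A]={c}
round 2: (stable)
  FIRST[S]={a,b}  FIRST[A]={c}

FOLLOW sets:
seed FOLLOW(S) with $
iter 1:
  S→S A S: FOLLOW(S) ⊇ FIRST(A) = {c}; new: +{c}
  S→S A S: FOLLOW(A) ⊇ FIRST(S) = {a,b}; new: +{a,b}
  S: {$,c}  A: {a,b}
iter 2: (stable)
  S: {$,c}  A: {a,b}

FOLLOW(A) = ["a", "b"]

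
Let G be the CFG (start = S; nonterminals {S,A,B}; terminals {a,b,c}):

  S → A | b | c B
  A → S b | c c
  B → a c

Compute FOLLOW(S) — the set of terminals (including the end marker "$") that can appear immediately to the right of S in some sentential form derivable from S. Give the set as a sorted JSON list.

Compute FIRST by fixpoint:
iter 1:
  A via A→c c: +{c}
  B via B→a c: +{a}
  S via S→A: +{c}
  S via S→b: +{b}
  S: {b,c}  A: {c}  B: {a}
iter 2:
  A via A→S b: +{b}
  S: {b,c}  A: {b,c}  B: {a}
iter 3: done
  S: {b,c}  A: {b,c}  B: {a}

FOLLOW sets:
FOLLOW(S) := {$}
[1]
  A→S b: FOLLOW(S) ⊇ FIRST(b) = {b}; new: +{b}
  S→A: FOLLOW(A) ⊇ FOLLOW(S) ⊇ {$,b}; new: +{$,b}
  S→c B: FOLLOW(B) ⊇ FOLLOW(S) ⊇ {$,b}; new: +{$,b}
  S: {$,b}  A: {$,b}  B: {$,b}
[2] (stable)
  S: {$,b}  A: {$,b}  B: {$,b}

FOLLOW(S) = ["$", "b"]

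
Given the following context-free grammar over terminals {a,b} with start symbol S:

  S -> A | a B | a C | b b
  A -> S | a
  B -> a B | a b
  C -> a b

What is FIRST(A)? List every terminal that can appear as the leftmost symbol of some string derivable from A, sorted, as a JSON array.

Compute FIRST by fixpoint:
pass 1:
  A via A→a: +{a}
  B via B→a B: +{a}
  C via C→a b: +{a}
  S via S→A: +{a}
  S via S→b b: +{b}
  S: {a,b}  A: {a}  B: {a}  C: {a}
pass 2:
  A via A→S: +{b}
  S: {a,b}  A: {a,b}  B: {a}  C: {a}
pass 3: (no change)
  S: {a,b}  A: {a,b}  B: {a}  C: {a}

FIRST(A) = ["a", "b"]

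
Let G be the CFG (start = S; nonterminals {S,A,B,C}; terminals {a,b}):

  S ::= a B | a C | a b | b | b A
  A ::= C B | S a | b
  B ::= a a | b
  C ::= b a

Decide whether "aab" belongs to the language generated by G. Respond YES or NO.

CNF form of G:
  S -> T0 B | T0 C | T0 T1 | T1 A | b
  A -> C B | S T0 | b
  B -> T0 T0 | b
  C -> T1 T0
  T0 -> a
  T1 -> b

CYK table (by increasing span):
  T[0,0] 'a' = {T0}  orig:{}
  T[1,1] 'a' = {T0}  orig:{}
  T[2,2] 'b' = {A,B,S,T1}  orig:{A,B,S}
  T[0,1] 'aa' = {B}
  T[1,2] 'ab' = {S}
  T[0,2] 'aab' = ∅

S ∉ T[0,2] ⇒ NO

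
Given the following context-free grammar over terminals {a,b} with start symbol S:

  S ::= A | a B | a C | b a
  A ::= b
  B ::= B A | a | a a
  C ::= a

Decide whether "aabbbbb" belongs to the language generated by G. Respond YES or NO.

Convert to CNF:
  S -> T0 B | T0 C | T1 T0 | b
  A -> b
  B -> B A | T0 T0 | a
  C -> a
  T0 -> a
  T1 -> b

CYK table (by increasing span):
  T[0,0] 'a' = {B,C,T0}  orig:{B,C}
  T[1,1] 'a' = {B,C,T0}  orig:{B,C}
  T[2,2] 'b' = {A,S,T1}  orig:{A,S}
  T[3,3] 'b' = {A,S,T1}  orig:{A,S}
  T[4,4] 'b' = {A,S,T1}  orig:{A,S}
  T[5,5] 'b' = {A,S,T1}  orig:{A,S}
  T[6,6] 'b' = {A,S,T1}  orig:{A,S}
  T[0,1] 'aa' = {B,S}
  T[1,2] 'ab' = {B}
  T[2,3] 'bb' = ∅
  T[3,4] 'bb' = ∅
  T[4,5] 'bb' = ∅
  T[5,6] 'bb' = ∅
  T[0,2] 'aab' = {B,S}
  T[1,3] 'abb' = {B}
  T[2,4] 'bbb' = ∅
  T[3,5] 'bbb' = ∅
  T[4,6] 'bbb' = ∅
  T[0,3] 'aabb' = {B,S}
  T[1,4] 'abbb' = {B}
  T[2,5] 'bbbb' = ∅
  T[3,6] 'bbbb' = ∅
  T[0,4] 'aabbb' = {B,S}
  T[1,5] 'abbbb' = {B}
  T[2,6] 'bbbbb' = ∅
  T[0,5] 'aabbbb' = {B,S}
  T[1,6] 'abbbbb' = {B}
  T[0,6] 'aabbbbb' = {B,S}

S ∈ T[0,6] ⇒ YES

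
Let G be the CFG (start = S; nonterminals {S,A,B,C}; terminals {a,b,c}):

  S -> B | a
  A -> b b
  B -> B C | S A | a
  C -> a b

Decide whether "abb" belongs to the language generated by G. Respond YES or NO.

CNF form of G:
  S -> B C | S A | a
  A -> T0 T0
  B -> B C | S A | a
  C -> T1 T0
  T0 -> b
  T1 -> a

Fill CYK table bottom-up:
  cell(0,0) a: {B,S,T1}  orig:{B,S}
  cell(1,1) b: {T0}  orig:{}
  cell(2,2) b: {T0}  orig:{}
  cell(0,1) ab: {C}
  cell(1,2) bb: {A}
  cell(0,2) abb: {B,S}

S ∈ T[0,2] ⇒ YES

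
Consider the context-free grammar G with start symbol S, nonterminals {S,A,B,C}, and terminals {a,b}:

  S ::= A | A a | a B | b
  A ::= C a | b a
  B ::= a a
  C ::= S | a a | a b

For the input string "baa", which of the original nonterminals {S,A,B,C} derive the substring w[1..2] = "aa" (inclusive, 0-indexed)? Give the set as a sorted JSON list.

CNF form of G:
  S -> A T0 | C T0 | T0 B | T1 T0 | b
  A -> C T0 | T1 T0
  B -> T0 T0
  C -> A T0 | C T0 | T0 B | T0 T0 | T0 T1 | T1 T0 | b
  T0 -> a
  T1 -> b

Fill CYK table bottom-up (cells [i..j] with 1 ≤ i ≤ j ≤ 2 only):
  T[1,1] 'a' = {T0}  orig:{}
  T[2,2] 'a' = {T0}  orig:{}
  T[1,2] 'aa' = {B,C}

Original NTs in T[1,2] deriving "aa": ["B", "C"]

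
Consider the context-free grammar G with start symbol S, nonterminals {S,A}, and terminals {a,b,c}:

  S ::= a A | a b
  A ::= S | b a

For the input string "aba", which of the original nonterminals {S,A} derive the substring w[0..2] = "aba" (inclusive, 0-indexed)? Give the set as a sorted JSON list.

CNF form of G:
  S -> T0 A | T0 T1
  A -> T0 A | T0 T1 | T1 T0
  T0 -> a
  T1 -> b

CYK fill (cells [i..j] with 0 ≤ i ≤ j ≤ 2 only):
  cell(0,0) a: {T0}  orig:{}
  cell(1,1) b: {T1}  orig:{}
  cell(2,2) a: {T0}  orig:{}
  cell(0,1) ab: {A,S}
  cell(1,2) ba: {A}
  cell(0,2) aba: {A,S}

Original NTs in T[0,2] deriving "aba": ["A", "S"]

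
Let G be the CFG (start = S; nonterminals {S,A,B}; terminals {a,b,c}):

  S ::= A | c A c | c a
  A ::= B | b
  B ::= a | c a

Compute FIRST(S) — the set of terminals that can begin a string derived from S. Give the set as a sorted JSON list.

Compute FIRST by fixpoint:
iter 1:
  A via A→b: +{b}
  B via B→a: +{a}
  B via B→c a: +{c}
  S via S→A: +{b}
  S via S→c A c: +{c}
  S: {b,c}  A: {b}  B: {a,c}
iter 2:
  A via A→B: +{a,c}
  S via S→A: +{a}
  S: {a,b,c}  A: {a,b,c}  B: {a,c}
iter 3: (stable)
  S: {a,b,c}  A: {a,b,c}  B: {a,c}

FIRST(S) = ["a", "b", "c"]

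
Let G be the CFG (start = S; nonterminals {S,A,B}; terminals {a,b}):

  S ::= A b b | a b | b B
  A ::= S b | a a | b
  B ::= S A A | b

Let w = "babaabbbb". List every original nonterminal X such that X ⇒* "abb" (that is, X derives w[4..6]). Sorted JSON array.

CNF form of G:
  S -> A X3 | T0 B | T1 T0
  A -> S T0 | T1 T1 | b
  B -> S X2 | b
  T0 -> b
  T1 -> a
  X2 -> A A
  X3 -> T0 T0

CYK table (by increasing span) (cells [i..j] with 4 ≤ i ≤ j ≤ 6 only):
  [4..4]={T1}  "a"  orig:{}
  [5..5]={A,B,T0}  "b"  orig:{A,B}
  [6..6]={A,B,T0}  "b"  orig:{A,B}
  [4..5]={S}  "ab"
  [5..6]={S,X2,X3}  "bb"  orig:{S}
  [4..6]={A}  "abb"

Original NTs in T[4,6] deriving "abb": ["A"]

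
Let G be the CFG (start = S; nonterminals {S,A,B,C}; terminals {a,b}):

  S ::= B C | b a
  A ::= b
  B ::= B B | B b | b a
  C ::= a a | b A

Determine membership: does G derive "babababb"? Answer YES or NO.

CNF form of G:
  S -> B C | T0 T1
  A -> b
  B -> B B | B T0 | T0 T1
  C -> T0 A | T1 T1
  T0 -> b
  T1 -> a

Fill CYK table bottom-up:
  [0..0]={A,T0}  "b"  orig:{A}
  [1..1]={T1}  "a"  orig:{}
  [2..2]={A,T0}  "b"  orig:{A}
  [3..3]={T1}  "a"  orig:{}
  [4..4]={A,T0}  "b"  orig:{A}
  [5..5]={T1}  "a"  orig:{}
  [6..6]={A,T0}  "b"  orig:{A}
  [7..7]={A,T0}  "b"  orig:{A}
  [0..1]={B,S}  "ba"
  [1..2]=∅  "ab"
  [2..3]={B,S}  "ba"
  [3..4]=∅  "ab"
  [4..5]={B,S}  "ba"
  [5..6]=∅  "ab"
  [6..7]={C}  "bb"
  [0..2]={B}  "bab"
  [1..3]=∅  "aba"
  [2..4]={B}  "bab"
  [3..5]=∅  "aba"
  [4..6]={B}  "bab"
  [5..7]=∅  "abb"
  [0..3]={B}  "baba"
  [1..4]=∅  "abab"
  [2..5]={B}  "baba"
  [3..6]=∅  "abab"
  [4..7]={B,S}  "babb"
  [0..4]={B}  "babab"
  [1..5]=∅  "ababa"
  [2..6]={B}  "babab"
  [3..7]=∅  "ababb"
  [0..5]={B}  "bababa"
  [1..6]=∅  "ababab"
  [2..7]={B,S}  "bababb"
  [0..6]={B}  "bababab"
  [1..7]=∅  "abababb"
  [0..7]={B,S}  "babababb"

S ∈ T[0,7] ⇒ YES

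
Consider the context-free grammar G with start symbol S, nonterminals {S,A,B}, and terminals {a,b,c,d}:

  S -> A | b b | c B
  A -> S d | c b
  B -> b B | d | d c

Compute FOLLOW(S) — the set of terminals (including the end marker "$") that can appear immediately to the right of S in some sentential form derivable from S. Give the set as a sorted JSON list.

Compute FIRST by fixpoint:
pass 1:
  A via A→c b: +{c}
  B via B→b B: +{b}
  B via B→d: +{d}
  S via S→A: +{c}
  S via S→b b: +{b}
  FIRST[S]={b,c}  FIRST[A]={c}  FIRST[B]={b,d}
pass 2:
  A via A→S d: +{b}
  FIRST[S]={b,c}  FIRST[A]={b,c}  FIRST[B]={b,d}
pass 3: (stable)
  FIRST[S]={b,c}  FIRST[A]={b,c}  FIRST[B]={b,d}

FOLLOW sets:
initialize: $ ∈ FOLLOW(S)
iter 1:
  A→S d: FOLLOW(S) ⊇ FIRST(d) = {d}; new: +{d}
  S→A: FOLLOW(A) ⊇ FOLLOW(S) ⊇ {$,d}; new: +{$,d}
  S→c B: FOLLOW(B) ⊇ FOLLOW(S) ⊇ {$,d}; new: +{$,d}
  FOLLOW(S)={$,d}  FOLLOW(A)={$,d}  FOLLOW(B)={$,d}
iter 2: (no change)
  FOLLOW(S)={$,d}  FOLLOW(A)={$,d}  FOLLOW(B)={$,d}

FOLLOW(S) = ["$", "d"]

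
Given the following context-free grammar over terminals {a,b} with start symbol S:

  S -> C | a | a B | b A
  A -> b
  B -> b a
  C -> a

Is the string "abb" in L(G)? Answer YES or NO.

Convert to CNF:
  S -> T0 A | T1 B | a
  A -> b
  B -> T0 T1
  C -> a
  T0 -> b
  T1 -> a

CYK table (by increasing span):
  T[0,0] 'a' = {C,S,T1}  orig:{C,S}
  T[1,1] 'b' = {A,T0}  orig:{A}
  T[2,2] 'b' = {A,T0}  orig:{A}
  T[0,1] 'ab' = ∅
  T[1,2] 'bb' = {S}
  T[0,2] 'abb' = ∅

S ∉ T[0,2] ⇒ NO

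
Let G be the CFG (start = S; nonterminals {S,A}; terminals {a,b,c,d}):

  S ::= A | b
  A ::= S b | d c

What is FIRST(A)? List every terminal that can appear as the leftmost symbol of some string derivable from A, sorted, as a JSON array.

FIRST iteration:
round 1:
  A via A→d c: +{d}
  S via S→A: +{d}
  S via S→b: +{b}
  FIRST(S)={b,d}  FIRST(A)={d}
round 2:
  A via A→S b: +{b}
  FIRST(S)={b,d}  FIRST(A)={b,d}
round 3: (stable)
  FIRST(S)={b,d}  FIRST(A)={b,d}

FIRST(A) = ["b", "d"]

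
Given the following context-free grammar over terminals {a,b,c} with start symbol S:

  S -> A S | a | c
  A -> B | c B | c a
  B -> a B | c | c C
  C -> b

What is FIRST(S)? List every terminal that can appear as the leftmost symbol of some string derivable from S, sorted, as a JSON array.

Compute FIRST by fixpoint:
round 1:
  A via A→c B: +{c}
  B via B→a B: +{a}
  B via B→c: +{c}
  C via C→b: +{b}
  S via S→A S: +{c}
  S via S→a: +{a}
  FIRST[S]={a,c}  FIRST[A]={c}  FIRST[B]={a,c}  FIRST[C]={b}
round 2:
  A via A→B: +{a}
  FIRST[S]={a,c}  FIRST[A]={a,c}  FIRST[B]={a,c}  FIRST[C]={b}
round 3: done
  FIRST[S]={a,c}  FIRST[A]={a,c}  FIRST[B]={a,c}  FIRST[C]={b}

FIRST(S) = ["a", "c"]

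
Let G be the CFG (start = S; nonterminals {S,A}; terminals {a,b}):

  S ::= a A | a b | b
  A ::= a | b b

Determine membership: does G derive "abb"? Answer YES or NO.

CNF form of G:
  S -> T1 A | T1 T0 | b
  A -> T0 T0 | a
  T0 -> b
  T1 -> a

CYK table (by increasing span):
  [0..0]={A,T1}  "a"  orig:{A}
  [1..1]={S,T0}  "b"  orig:{S}
  [2..2]={S,T0}  "b"  orig:{S}
  [0..1]={S}  "ab"
  [1..2]={A}  "bb"
  [0..2]={S}  "abb"

S ∈ T[0,2] ⇒ YES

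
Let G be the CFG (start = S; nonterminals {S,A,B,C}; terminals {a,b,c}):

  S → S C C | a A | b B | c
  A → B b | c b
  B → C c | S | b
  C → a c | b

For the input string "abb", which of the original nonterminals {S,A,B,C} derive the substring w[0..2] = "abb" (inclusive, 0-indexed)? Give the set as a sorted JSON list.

CNF form of G:
  S -> S X4 | T0 B | T2 A | c
  A -> B T0 | T1 T0
  B -> C T1 | S X3 | T0 B | T2 A | b | c
  C -> T2 T1 | b
  T0 -> b
  T1 -> c
  T2 -> a
  X3 -> C C
  X4 -> C C

CYK table (by increasing span) — only the sub-triangle for w[0..2]:
  [0..0]={T2}  "a"  orig:{}
  [1..1]={B,C,T0}  "b"  orig:{B,C}
  [2..2]={B,C,T0}  "b"  orig:{B,C}
  [0..1]=∅  "ab"
  [1..2]={A,B,S,X3,X4}  "bb"  orig:{A,B,S}
  [0..2]={B,S}  "abb"

Original NTs in T[0,2] deriving "abb": ["B", "S"]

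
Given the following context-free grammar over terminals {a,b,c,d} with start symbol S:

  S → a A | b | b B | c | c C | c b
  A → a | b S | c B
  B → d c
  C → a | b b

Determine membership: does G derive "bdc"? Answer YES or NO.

Convert to CNF:
  S -> T0 B | T1 C | T1 T0 | T3 A | b | c
  A -> T0 S | T1 B | a
  B -> T2 T1
  C -> T0 T0 | a
  T0 -> b
  T1 -> c
  T2 -> d
  T3 -> a

CYK table (by increasing span):
  [0..0]={S,T0}  "b"  orig:{S}
  [1..1]={T2}  "d"  orig:{}
  [2..2]={S,T1}  "c"  orig:{S}
  [0..1]=∅  "bd"
  [1..2]={B}  "dc"
  [0..2]={S}  "bdc"

S ∈ T[0,2] ⇒ YES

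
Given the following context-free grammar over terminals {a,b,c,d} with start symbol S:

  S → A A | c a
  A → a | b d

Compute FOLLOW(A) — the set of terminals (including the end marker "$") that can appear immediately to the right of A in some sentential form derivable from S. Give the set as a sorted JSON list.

FIRST iteration:
[1]
  A via A→a: +{a}
  A via A→b d: +{b}
  S via S→A A: +{a,b}
  S via S→c a: +{c}
  FIRST[S]={a,b,c}  FIRST[A]={a,b}
[2] done
  FIRST[S]={a,b,c}  FIRST[A]={a,b}

Compute FOLLOW by fixpoint:
seed FOLLOW(S) with $
round 1:
  S→A A: FOLLOW(A) ⊇ FIRST(A) = {a,b}; new: +{a,b}
  S→A A: FOLLOW(A) ⊇ FOLLOW(S) ⊇ {$}; new: +{$}
  FOLLOW(S)={$}  FOLLOW(A)={$,a,b}
round 2: done
  FOLLOW(S)={$}  FOLLOW(A)={$,a,b}

FOLLOW(A) = ["$", "a", "b"]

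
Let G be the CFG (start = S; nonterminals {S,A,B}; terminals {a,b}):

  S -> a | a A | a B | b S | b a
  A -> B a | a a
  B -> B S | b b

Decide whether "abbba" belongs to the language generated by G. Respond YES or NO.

CNF form of G:
  S -> T0 A | T0 B | T1 S | T1 T0 | a
  A -> B T0 | T0 T0
  B -> B S | T1 T1
  T0 -> a
  T1 -> b

CYK table (by increasing span):
  T[0,0] 'a' = {S,T0}  orig:{S}
  T[1,1] 'b' = {T1}  orig:{}
  T[2,2] 'b' = {T1}  orig:{}
  T[3,3] 'b' = {T1}  orig:{}
  T[4,4] 'a' = {S,T0}  orig:{S}
  T[0,1] 'ab' = ∅
  T[1,2] 'bb' = {B}
  T[2,3] 'bb' = {B}
  T[3,4] 'ba' = {S}
  T[0,2] 'abb' = {S}
  T[1,3] 'bbb' = ∅
  T[2,4] 'bba' = {A,B,S}
  T[0,3] 'abbb' = ∅
  T[1,4] 'bbba' = {B,S}
  T[0,4] 'abbba' = {S}

S ∈ T[0,4] ⇒ YES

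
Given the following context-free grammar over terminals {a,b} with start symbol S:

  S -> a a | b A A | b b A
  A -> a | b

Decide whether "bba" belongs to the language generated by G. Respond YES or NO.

CNF form of G:
  S -> T0 T0 | T1 X2 | T1 X3
  A -> a | b
  T0 -> a
  T1 -> b
  X2 -> A A
  X3 -> T1 A

Fill CYK table bottom-up:
  cell(0,0) b: {A,T1}  orig:{A}
  cell(1,1) b: {A,T1}  orig:{A}
  cell(2,2) a: {A,T0}  orig:{A}
  cell(0,1) bb: {X2,X3}  orig:{}
  cell(1,2) ba: {X2,X3}  orig:{}
  cell(0,2) bba: {S}

S ∈ T[0,2] ⇒ YES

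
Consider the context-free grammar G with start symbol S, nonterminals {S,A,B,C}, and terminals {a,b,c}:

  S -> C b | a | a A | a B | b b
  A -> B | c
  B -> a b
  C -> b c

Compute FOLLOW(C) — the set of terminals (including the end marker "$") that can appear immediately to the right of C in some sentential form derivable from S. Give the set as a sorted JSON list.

FIRST sets, iterate to fixpoint:
round 1:
  A via A→c: +{c}
  B via B→a b: +{a}
  C via C→b c: +{b}
  S via S→C b: +{b}
  S via S→a: +{a}
  FIRST[S]={a,b}  FIRST[A]={c}  FIRST[B]={a}  FIRST[C]={b}
round 2:
  A via A→B: +{a}
  FIRST[S]={a,b}  FIRST[A]={a,c}  FIRST[B]={a}  FIRST[C]={b}
round 3: (no change)
  FIRST[S]={a,b}  FIRST[A]={a,c}  FIRST[B]={a}  FIRST[C]={b}

Compute FOLLOW by fixpoint:
FOLLOW(S) := {$}
iter 1:
  S→C b: FOLLOW(C) ⊇ FIRST(b) = {b}; new: +{b}
  S→a A: FOLLOW(A) ⊇ FOLLOW(S) ⊇ {$}; new: +{$}
  S→a B: FOLLOW(B) ⊇ FOLLOW(S) ⊇ {$}; new: +{$}
  FOLLOW[S]={$}  FOLLOW[A]={$}  FOLLOW[B]={$}  FOLLOW[C]={b}
iter 2: done
  FOLLOW[S]={$}  FOLLOW[A]={$}  FOLLOW[B]={$}  FOLLOW[C]={b}

FOLLOW(C) = ["b"]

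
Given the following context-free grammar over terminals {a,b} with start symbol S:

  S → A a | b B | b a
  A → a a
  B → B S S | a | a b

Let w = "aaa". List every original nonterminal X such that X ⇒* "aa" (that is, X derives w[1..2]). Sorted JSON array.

CNF form of G:
  S -> A T0 | T1 B | T1 T0
  A -> T0 T0
  B -> B X2 | T0 T1 | a
  T0 -> a
  T1 -> b
  X2 -> S S

CYK fill, restricted to cells inside w[1..2]:
  cell(1,1) a: {B,T0}  orig:{B}
  cell(2,2) a: {B,T0}  orig:{B}
  cell(1,2) aa: {A}

Original NTs in T[1,2] deriving "aa": ["A"]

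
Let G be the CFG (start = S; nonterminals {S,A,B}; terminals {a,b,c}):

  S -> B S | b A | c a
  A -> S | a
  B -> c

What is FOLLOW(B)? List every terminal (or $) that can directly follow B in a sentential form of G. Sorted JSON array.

FIRST sets, iterate to fixpoint:
[1]
  A via A→a: +{a}
  B via B→c: +{c}
  S via S→B S: +{c}
  S via S→b A: +{b}
  FIRST(S)={b,c}  FIRST(A)={a}  FIRST(B)={c}
[2]
  A via A→S: +{b,c}
  FIRST(S)={b,c}  FIRST(A)={a,b,c}  FIRST(B)={c}
[3] (stable)
  FIRST(S)={b,c}  FIRST(A)={a,b,c}  FIRST(B)={c}

FOLLOW iteration:
initialize: $ ∈ FOLLOW(S)
[1]
  S→B S: FOLLOW(B) ⊇ FIRST(S) = {b,c}; new: +{b,c}
  S→b A: FOLLOW(A) ⊇ FOLLOW(S) ⊇ {$}; new: +{$}
  FOLLOW[S]={$}  FOLLOW[A]={$}  FOLLOW[B]={b,c}
[2] (stable)
  FOLLOW[S]={$}  FOLLOW[A]={$}  FOLLOW[B]={b,c}

FOLLOW(B) = ["b", "c"]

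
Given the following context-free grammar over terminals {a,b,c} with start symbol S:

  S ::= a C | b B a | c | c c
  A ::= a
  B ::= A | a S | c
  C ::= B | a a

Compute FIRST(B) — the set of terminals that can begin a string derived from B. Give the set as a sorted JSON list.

FIRST sets, iterate to fixpoint:
round 1:
  A via A→a: +{a}
  B via B→A: +{a}
  B via B→c: +{c}
  C via C→B: +{a,c}
  S via S→a C: +{a}
  S via S→b B a: +{b}
  S via S→c: +{c}
  FIRST(S)={a,b,c}  FIRST(A)={a}  FIRST(B)={a,c}  FIRST(C)={a,c}
round 2: (no change)
  FIRST(S)={a,b,c}  FIRST(A)={a}  FIRST(B)={a,c}  FIRST(C)={a,c}

FIRST(B) = ["a", "c"]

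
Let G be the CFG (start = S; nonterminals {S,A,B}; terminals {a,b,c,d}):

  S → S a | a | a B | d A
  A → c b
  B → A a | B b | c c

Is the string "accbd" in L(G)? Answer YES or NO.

Convert to CNF:
  S -> S T2 | T2 B | T3 A | a
  A -> T0 T1
  B -> A T2 | B T1 | T0 T0
  T0 -> c
  T1 -> b
  T2 -> a
  T3 -> d

CYK fill:
  [0..0]={S,T2}  "a"  orig:{S}
  [1..1]={T0}  "c"  orig:{}
  [2..2]={T0}  "c"  orig:{}
  [3..3]={T1}  "b"  orig:{}
  [4..4]={T3}  "d"  orig:{}
  [0..1]=∅  "ac"
  [1..2]={B}  "cc"
  [2..3]={A}  "cb"
  [3..4]=∅  "bd"
  [0..2]={S}  "acc"
  [1..3]={B}  "ccb"
  [2..4]=∅  "cbd"
  [0..3]={S}  "accb"
  [1..4]=∅  "ccbd"
  [0..4]=∅  "accbd"

S ∉ T[0,4] ⇒ NO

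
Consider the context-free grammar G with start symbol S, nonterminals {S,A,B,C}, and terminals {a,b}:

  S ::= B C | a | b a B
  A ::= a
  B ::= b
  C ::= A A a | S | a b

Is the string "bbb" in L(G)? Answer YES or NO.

Convert to CNF:
  S -> B C | T1 X4 | a
  A -> a
  B -> b
  C -> A X2 | B C | T0 T1 | T1 X3 | a
  T0 -> a
  T1 -> b
  X2 -> A T0
  X3 -> T0 B
  X4 -> T0 B

CYK table (by increasing span):
  T[0,0] 'b' = {B,T1}  orig:{B}
  T[1,1] 'b' = {B,T1}  orig:{B}
  T[2,2] 'b' = {B,T1}  orig:{B}
  T[0,1] 'bb' = ∅
  T[1,2] 'bb' = ∅
  T[0,2] 'bbb' = ∅

S ∉ T[0,2] ⇒ NO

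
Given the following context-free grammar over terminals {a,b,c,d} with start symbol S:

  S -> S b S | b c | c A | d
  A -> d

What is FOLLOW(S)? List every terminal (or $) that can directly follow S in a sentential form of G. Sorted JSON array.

FIRST iteration:
iter 1:
  A via A→d: +{d}
  S via S→b c: +{b}
  S via S→c A: +{c}
  S via S→d: +{d}
  FIRST(S)={b,c,d}  FIRST(A)={d}
iter 2: (no change)
  FIRST(S)={b,c,d}  FIRST(A)={d}

FOLLOW sets:
FOLLOW(S) := {$}
[1]
  S→S b S: FOLLOW(S) ⊇ FIRST(b) = {b}; new: +{b}
  S→c A: FOLLOW(A) ⊇ FOLLOW(S) ⊇ {$,b}; new: +{$,b}
  S: {$,b}  A: {$,b}
[2] — fixpoint
  S: {$,b}  A: {$,b}

FOLLOW(S) = ["$", "b"]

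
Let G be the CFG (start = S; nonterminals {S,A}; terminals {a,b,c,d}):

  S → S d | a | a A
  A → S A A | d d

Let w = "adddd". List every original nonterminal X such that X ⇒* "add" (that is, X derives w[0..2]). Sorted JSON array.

CNF form of G:
  S -> S T0 | T1 A | a
  A -> S X2 | T0 T0
  T0 -> d
  T1 -> a
  X2 -> A A

CYK table (by increasing span) — only the sub-triangle for w[0..2]:
  cell(0,0) a: {S,T1}  orig:{S}
  cell(1,1) d: {T0}  orig:{}
  cell(2,2) d: {T0}  orig:{}
  cell(0,1) ad: {S}
  cell(1,2) dd: {A}
  cell(0,2) add: {S}

Original NTs in T[0,2] deriving "add": ["S"]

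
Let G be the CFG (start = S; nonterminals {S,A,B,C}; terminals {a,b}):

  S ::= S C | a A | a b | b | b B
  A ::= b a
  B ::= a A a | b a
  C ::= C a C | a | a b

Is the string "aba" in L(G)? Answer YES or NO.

CNF form of G:
  S -> S C | T0 B | T1 A | T1 T0 | b
  A -> T0 T1
  B -> T0 T1 | T1 X2
  C -> C X3 | T1 T0 | a
  T0 -> b
  T1 -> a
  X2 -> A T1
  X3 -> T1 C

CYK table (by increasing span):
  cell(0,0) a: {C,T1}  orig:{C}
  cell(1,1) b: {S,T0}  orig:{S}
  cell(2,2) a: {C,T1}  orig:{C}
  cell(0,1) ab: {C,S}
  cell(1,2) ba: {A,B,S}
  cell(0,2) aba: {S}

S ∈ T[0,2] ⇒ YES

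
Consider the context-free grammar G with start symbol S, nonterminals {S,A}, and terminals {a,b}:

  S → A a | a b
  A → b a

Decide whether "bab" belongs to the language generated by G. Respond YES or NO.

CNF form of G:
  S -> A T1 | T1 T0
  A -> T0 T1
  T0 -> b
  T1 -> a

Fill CYK table bottom-up:
  [0..0]={T0}  "b"  orig:{}
  [1..1]={T1}  "a"  orig:{}
  [2..2]={T0}  "b"  orig:{}
  [0..1]={A}  "ba"
  [1..2]={S}  "ab"
  [0..2]=∅  "bab"

S ∉ T[0,2] ⇒ NO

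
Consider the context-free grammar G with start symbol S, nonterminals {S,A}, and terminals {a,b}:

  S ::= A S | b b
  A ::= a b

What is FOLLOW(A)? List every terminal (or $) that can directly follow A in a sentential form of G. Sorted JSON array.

FIRST sets, iterate to fixpoint:
round 1:
  A via A→a b: +{a}
  S via S→A S: +{a}
  S via S→b b: +{b}
  S: {a,b}  A: {a}
round 2: — fixpoint
  S: {a,b}  A: {a}

FOLLOW sets:
seed FOLLOW(S) with $
iter 1:
  S→A S: FOLLOW(A) ⊇ FIRST(S) = {a,b}; new: +{a,b}
  FOLLOW[S]={$}  FOLLOW[A]={a,b}
iter 2: — fixpoint
  FOLLOW[S]={$}  FOLLOW[A]={a,b}

FOLLOW(A) = ["a", "b"]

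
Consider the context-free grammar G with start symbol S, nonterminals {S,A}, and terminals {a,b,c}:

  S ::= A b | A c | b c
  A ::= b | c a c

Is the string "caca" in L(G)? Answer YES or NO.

CNF form of G:
  S -> A T0 | A T2 | T2 T0
  A -> T0 X3 | b
  T0 -> c
  T1 -> a
  T2 -> b
  X3 -> T1 T0

CYK fill:
  T[0,0] 'c' = {T0}  orig:{}
  T[1,1] 'a' = {T1}  orig:{}
  T[2,2] 'c' = {T0}  orig:{}
  T[3,3] 'a' = {T1}  orig:{}
  T[0,1] 'ca' = ∅
  T[1,2] 'ac' = {X3}  orig:{}
  T[2,3] 'ca' = ∅
  T[0,2] 'cac' = {A}
  T[1,3] 'aca' = ∅
  T[0,3] 'caca' = ∅

S ∉ T[0,3] ⇒ NO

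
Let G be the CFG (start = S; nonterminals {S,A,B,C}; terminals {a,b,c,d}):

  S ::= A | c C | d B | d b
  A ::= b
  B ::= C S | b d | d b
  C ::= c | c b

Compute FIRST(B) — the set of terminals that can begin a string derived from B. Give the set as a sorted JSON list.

Compute FIRST by fixpoint:
[1]
  A via A→b: +{b}
  B via B→b d: +{b}
  B via B→d b: +{d}
  C via C→c: +{c}
  S via S→A: +{b}
  S via S→c C: +{c}
  S via S→d B: +{d}
  S: {b,c,d}  A: {b}  B: {b,d}  C: {c}
[2]
  B via B→C S: +{c}
  S: {b,c,d}  A: {b}  B: {b,c,d}  C: {c}
[3] — fixpoint
  S: {b,c,d}  A: {b}  B: {b,c,d}  C: {c}

FIRST(B) = ["b", "c", "d"]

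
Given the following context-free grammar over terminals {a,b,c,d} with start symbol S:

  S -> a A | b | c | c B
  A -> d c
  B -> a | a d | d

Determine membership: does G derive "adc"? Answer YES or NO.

CNF form of G:
  S -> T1 B | T2 A | b | c
  A -> T0 T1
  B -> T2 T0 | a | d
  T0 -> d
  T1 -> c
  T2 -> a

CYK table (by increasing span):
  cell(0,0) a: {B,T2}  orig:{B}
  cell(1,1) d: {B,T0}  orig:{B}
  cell(2,2) c: {S,T1}  orig:{S}
  cell(0,1) ad: {B}
  cell(1,2) dc: {A}
  cell(0,2) adc: {S}

S ∈ T[0,2] ⇒ YES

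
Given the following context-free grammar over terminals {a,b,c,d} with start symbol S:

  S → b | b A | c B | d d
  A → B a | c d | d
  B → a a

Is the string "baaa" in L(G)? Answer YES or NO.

Convert to CNF:
  S -> T1 B | T2 T2 | T3 A | b
  A -> B T0 | T1 T2 | d
  B -> T0 T0
  T0 -> a
  T1 -> c
  T2 -> d
  T3 -> b

CYK table (by increasing span):
  [0..0]={S,T3}  "b"  orig:{S}
  [1..1]={T0}  "a"  orig:{}
  [2..2]={T0}  "a"  orig:{}
  [3..3]={T0}  "a"  orig:{}
  [0..1]=∅  "ba"
  [1..2]={B}  "aa"
  [2..3]={B}  "aa"
  [0..2]=∅  "baa"
  [1..3]={A}  "aaa"
  [0..3]={S}  "baaa"

S ∈ T[0,3] ⇒ YES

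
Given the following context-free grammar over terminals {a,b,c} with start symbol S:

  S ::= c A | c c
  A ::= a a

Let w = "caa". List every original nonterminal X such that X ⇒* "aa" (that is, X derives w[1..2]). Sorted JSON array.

Convert to CNF:
  S -> T1 A | T1 T1
  A -> T0 T0
  T0 -> a
  T1 -> c

CYK table (by increasing span) (cells [i..j] with 1 ≤ i ≤ j ≤ 2 only):
  T[1,1] 'a' = {T0}  orig:{}
  T[2,2] 'a' = {T0}  orig:{}
  T[1,2] 'aa' = {A}

Original NTs in T[1,2] deriving "aa": ["A"]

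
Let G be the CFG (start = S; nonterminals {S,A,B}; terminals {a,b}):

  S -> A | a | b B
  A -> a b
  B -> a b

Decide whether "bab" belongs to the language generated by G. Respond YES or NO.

Convert to CNF:
  S -> T0 T1 | T1 B | a
  A -> T0 T1
  B -> T0 T1
  T0 -> a
  T1 -> b

Fill CYK table bottom-up:
  T[0,0] 'b' = {T1}  orig:{}
  T[1,1] 'a' = {S,T0}  orig:{S}
  T[2,2] 'b' = {T1}  orig:{}
  T[0,1] 'ba' = ∅
  T[1,2] 'ab' = {A,B,S}
  T[0,2] 'bab' = {S}

S ∈ T[0,2] ⇒ YES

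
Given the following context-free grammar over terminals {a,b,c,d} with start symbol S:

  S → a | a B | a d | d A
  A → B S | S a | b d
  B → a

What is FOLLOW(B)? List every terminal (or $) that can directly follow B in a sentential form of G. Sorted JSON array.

FIRST iteration:
pass 1:
  A via A→b d: +{b}
  B via B→a: +{a}
  S via S→a: +{a}
  S via S→d A: +{d}
  FIRST(S)={a,d}  FIRST(A)={b}  FIRST(B)={a}
pass 2:
  A via A→B S: +{a}
  A via A→S a: +{d}
  FIRST(S)={a,d}  FIRST(A)={a,b,d}  FIRST(B)={a}
pass 3: — fixpoint
  FIRST(S)={a,d}  FIRST(A)={a,b,d}  FIRST(B)={a}

FOLLOW sets:
initialize: $ ∈ FOLLOW(S)
[1]
  A→B S: FOLLOW(B) ⊇ FIRST(S) = {a,d}; new: +{a,d}
  A→S a: FOLLOW(S) ⊇ FIRST(a) = {a}; new: +{a}
  S→a B: FOLLOW(B) ⊇ FOLLOW(S) ⊇ {$,a}; new: +{$}
  S→d A: FOLLOW(A) ⊇ FOLLOW(S) ⊇ {$,a}; new: +{$,a}
  FOLLOW(S)={$,a}  FOLLOW(A)={$,a}  FOLLOW(B)={$,a,d}
[2] — fixpoint
  FOLLOW(S)={$,a}  FOLLOW(A)={$,a}  FOLLOW(B)={$,a,d}

FOLLOW(B) = ["$", "a", "d"]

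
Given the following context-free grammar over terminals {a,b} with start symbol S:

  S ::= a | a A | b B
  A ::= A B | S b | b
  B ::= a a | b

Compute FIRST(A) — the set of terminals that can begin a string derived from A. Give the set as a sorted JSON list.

FIRST sets, iterate to fixpoint:
[1]
  A via A→b: +{b}
  B via B→a a: +{a}
  B via B→b: +{b}
  S via S→a: +{a}
  S via S→b B: +{b}
  S: {a,b}  A: {b}  B: {a,b}
[2]
  A via A→S b: +{a}
  S: {a,b}  A: {a,b}  B: {a,b}
[3] (no change)
  S: {a,b}  A: {a,b}  B: {a,b}

FIRST(A) = ["a", "b"]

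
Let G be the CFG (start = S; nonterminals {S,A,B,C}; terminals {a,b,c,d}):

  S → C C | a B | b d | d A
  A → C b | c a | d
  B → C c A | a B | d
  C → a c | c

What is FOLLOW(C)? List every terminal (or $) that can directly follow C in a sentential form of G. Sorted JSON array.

Compute FIRST by fixpoint:
iter 1:
  A via A→c a: +{c}
  A via A→d: +{d}
  B via B→a B: +{a}
  B via B→d: +{d}
  C via C→a c: +{a}
  C via C→c: +{c}
  S via S→C C: +{a,c}
  S via S→b d: +{b}
  S via S→d A: +{d}
  S: {a,b,c,d}  A: {c,d}  B: {a,d}  C: {a,c}
iter 2:
  A via A→C b: +{a}
  B via B→C c A: +{c}
  S: {a,b,c,d}  A: {a,c,d}  B: {a,c,d}  C: {a,c}
iter 3: (stable)
  S: {a,b,c,d}  A: {a,c,d}  B: {a,c,d}  C: {a,c}

FOLLOW sets:
FOLLOW(S) := {$}
round 1:
  A→C b: FOLLOW(C) ⊇ FIRST(b) = {b}; new: +{b}
  B→C c A: FOLLOW(C) ⊇ FIRST(c) = {c}; new: +{c}
  S→C C: FOLLOW(C) ⊇ FIRST(C) = {a,c}; new: +{a}
  S→C C: FOLLOW(C) ⊇ FOLLOW(S) ⊇ {$}; new: +{$}
  S→a B: FOLLOW(B) ⊇ FOLLOW(S) ⊇ {$}; new: +{$}
  S→d A: FOLLOW(A) ⊇ FOLLOW(S) ⊇ {$}; new: +{$}
  FOLLOW(S)={$}  FOLLOW(A)={$}  FOLLOW(B)={$}  FOLLOW(C)={$,a,b,c}
round 2: (no change)
  FOLLOW(S)={$}  FOLLOW(A)={$}  FOLLOW(B)={$}  FOLLOW(C)={$,a,b,c}

FOLLOW(C) = ["$", "a", "b", "c"]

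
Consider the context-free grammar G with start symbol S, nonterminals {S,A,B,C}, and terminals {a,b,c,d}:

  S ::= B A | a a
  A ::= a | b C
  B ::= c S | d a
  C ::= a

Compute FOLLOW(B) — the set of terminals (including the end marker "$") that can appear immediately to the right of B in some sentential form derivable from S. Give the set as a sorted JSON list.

FIRST sets, iterate to fixpoint:
iter 1:
  A via A→a: +{a}
  A via A→b C: +{b}
  B via B→c S: +{c}
  B via B→d a: +{d}
  C via C→a: +{a}
  S via S→B A: +{c,d}
  S via S→a a: +{a}
  FIRST[S]={a,c,d}  FIRST[A]={a,b}  FIRST[B]={c,d}  FIRST[C]={a}
iter 2: done
  FIRST[S]={a,c,d}  FIRST[A]={a,b}  FIRST[B]={c,d}  FIRST[C]={a}

FOLLOW sets:
seed FOLLOW(S) with $
pass 1:
  S→B A: FOLLOW(B) ⊇ FIRST(A) = {a,b}; new: +{a,b}
  S→B A: FOLLOW(A) ⊇ FOLLOW(S) ⊇ {$}; new: +{$}
  FOLLOW[S]={$}  FOLLOW[A]={$}  FOLLOW[B]={a,b}  FOLLOW[C]={}
pass 2:
  A→b C: FOLLOW(C) ⊇ FOLLOW(A) ⊇ {$}; new: +{$}
  B→c S: FOLLOW(S) ⊇ FOLLOW(B) ⊇ {a,b}; new: +{a,b}
  S→B A: FOLLOW(A) ⊇ FOLLOW(S) ⊇ {$,a,b}; new: +{a,b}
  FOLLOW[S]={$,a,b}  FOLLOW[A]={$,a,b}  FOLLOW[B]={a,b}  FOLLOW[C]={$}
pass 3:
  A→b C: FOLLOW(C) ⊇ FOLLOW(A) ⊇ {$,a,b}; new: +{a,b}
  FOLLOW[S]={$,a,b}  FOLLOW[A]={$,a,b}  FOLLOW[B]={a,b}  FOLLOW[C]={$,a,b}
pass 4: (no change)
  FOLLOW[S]={$,a,b}  FOLLOW[A]={$,a,b}  FOLLOW[B]={a,b}  FOLLOW[C]={$,a,b}

FOLLOW(B) = ["a", "b"]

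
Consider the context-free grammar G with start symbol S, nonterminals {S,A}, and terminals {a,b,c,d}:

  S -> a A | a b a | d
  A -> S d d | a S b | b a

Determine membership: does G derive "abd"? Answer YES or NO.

CNF form of G:
  S -> T1 A | T1 X5 | d
  A -> S X3 | T1 X4 | T2 T1
  T0 -> d
  T1 -> a
  T2 -> b
  X3 -> T0 T0
  X4 -> S T2
  X5 -> T2 T1

Fill CYK table bottom-up:
  [0..0]={T1}  "a"  orig:{}
  [1..1]={T2}  "b"  orig:{}
  [2..2]={S,T0}  "d"  orig:{S}
  [0..1]=∅  "ab"
  [1..2]=∅  "bd"
  [0..2]=∅  "abd"

S ∉ T[0,2] ⇒ NO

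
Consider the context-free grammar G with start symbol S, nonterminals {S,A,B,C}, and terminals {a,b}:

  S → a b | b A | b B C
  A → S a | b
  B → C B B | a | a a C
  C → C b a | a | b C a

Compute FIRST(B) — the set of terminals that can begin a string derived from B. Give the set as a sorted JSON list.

FIRST iteration:
pass 1:
  A via A→b: +{b}
  B via B→a: +{a}
  C via C→a: +{a}
  C via C→b C a: +{b}
  S via S→a b: +{a}
  S via S→b A: +{b}
  FIRST(S)={a,b}  FIRST(A)={b}  FIRST(B)={a}  FIRST(C)={a,b}
pass 2:
  A via A→S a: +{a}
  B via B→C B B: +{b}
  FIRST(S)={a,b}  FIRST(A)={a,b}  FIRST(B)={a,b}  FIRST(C)={a,b}
pass 3: (no change)
  FIRST(S)={a,b}  FIRST(A)={a,b}  FIRST(B)={a,b}  FIRST(C)={a,b}

FIRST(B) = ["a", "b"]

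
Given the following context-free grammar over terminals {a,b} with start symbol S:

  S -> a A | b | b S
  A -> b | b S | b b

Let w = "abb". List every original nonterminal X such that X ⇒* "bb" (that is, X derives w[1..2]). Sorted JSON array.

CNF form of G:
  S -> T0 S | T1 A | b
  A -> T0 S | T0 T0 | b
  T0 -> b
  T1 -> a

CYK table (by increasing span), restricted to cells inside w[1..2]:
  T[1,1] 'b' = {A,S,T0}  orig:{A,S}
  T[2,2] 'b' = {A,S,T0}  orig:{A,S}
  T[1,2] 'bb' = {A,S}

Original NTs in T[1,2] deriving "bb": ["A", "S"]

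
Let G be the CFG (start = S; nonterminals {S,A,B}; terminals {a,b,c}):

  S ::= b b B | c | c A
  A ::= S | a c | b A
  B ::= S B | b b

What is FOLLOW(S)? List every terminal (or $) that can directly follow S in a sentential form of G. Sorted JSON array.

FIRST iteration:
pass 1:
  A via A→a c: +{a}
  A via A→b A: +{b}
  B via B→b b: +{b}
  S via S→b b B: +{b}
  S via S→c: +{c}
  FIRST(S)={b,c}  FIRST(A)={a,b}  FIRST(B)={b}
pass 2:
  A via A→S: +{c}
  B via B→S B: +{c}
  FIRST(S)={b,c}  FIRST(A)={a,b,c}  FIRST(B)={b,c}
pass 3: (no change)
  FIRST(S)={b,c}  FIRST(A)={a,b,c}  FIRST(B)={b,c}

Compute FOLLOW by fixpoint:
FOLLOW(S) := {$}
pass 1:
  B→S B: FOLLOW(S) ⊇ FIRST(B) = {b,c}; new: +{b,c}
  S→b b B: FOLLOW(B) ⊇ FOLLOW(S) ⊇ {$,b,c}; new: +{$,b,c}
  S→c A: FOLLOW(A) ⊇ FOLLOW(S) ⊇ {$,b,c}; new: +{$,b,c}
  S: {$,b,c}  A: {$,b,c}  B: {$,b,c}
pass 2: done
  S: {$,b,c}  A: {$,b,c}  B: {$,b,c}

FOLLOW(S) = ["$", "b", "c"]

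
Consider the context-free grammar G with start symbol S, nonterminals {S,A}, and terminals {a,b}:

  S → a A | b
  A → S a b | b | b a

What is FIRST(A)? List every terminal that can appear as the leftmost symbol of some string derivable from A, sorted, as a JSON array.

FIRST iteration:
round 1:
  A via A→b: +{b}
  S via S→a A: +{a}
  S via S→b: +{b}
  FIRST(S)={a,b}  FIRST(A)={b}
round 2:
  A via A→S a b: +{a}
  FIRST(S)={a,b}  FIRST(A)={a,b}
round 3: — fixpoint
  FIRST(S)={a,b}  FIRST(A)={a,b}

FIRST(A) = ["a", "b"]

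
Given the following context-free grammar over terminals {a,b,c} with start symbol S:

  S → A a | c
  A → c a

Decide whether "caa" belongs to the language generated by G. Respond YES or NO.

Convert to CNF:
  S -> A T1 | c
  A -> T0 T1
  T0 -> c
  T1 -> a

CYK table (by increasing span):
  T[0,0] 'c' = {S,T0}  orig:{S}
  T[1,1] 'a' = {T1}  orig:{}
  T[2,2] 'a' = {T1}  orig:{}
  T[0,1] 'ca' = {A}
  T[1,2] 'aa' = ∅
  T[0,2] 'caa' = {S}

S ∈ T[0,2] ⇒ YES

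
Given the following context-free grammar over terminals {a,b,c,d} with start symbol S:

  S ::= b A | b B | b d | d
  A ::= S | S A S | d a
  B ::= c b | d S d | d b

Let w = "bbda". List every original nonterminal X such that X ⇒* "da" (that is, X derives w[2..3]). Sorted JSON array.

CNF form of G:
  S -> T0 A | T0 B | T0 T1 | d
  A -> S X4 | T0 A | T0 B | T0 T1 | T1 T2 | d
  B -> T1 T0 | T1 X5 | T3 T0
  T0 -> b
  T1 -> d
  T2 -> a
  T3 -> c
  X4 -> A S
  X5 -> S T1

CYK table (by increasing span) (cells [i..j] with 2 ≤ i ≤ j ≤ 3 only):
  [2..2]={A,S,T1}  "d"  orig:{A,S}
  [3..3]={T2}  "a"  orig:{}
  [2..3]={A}  "da"

Original NTs in T[2,3] deriving "da": ["A"]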